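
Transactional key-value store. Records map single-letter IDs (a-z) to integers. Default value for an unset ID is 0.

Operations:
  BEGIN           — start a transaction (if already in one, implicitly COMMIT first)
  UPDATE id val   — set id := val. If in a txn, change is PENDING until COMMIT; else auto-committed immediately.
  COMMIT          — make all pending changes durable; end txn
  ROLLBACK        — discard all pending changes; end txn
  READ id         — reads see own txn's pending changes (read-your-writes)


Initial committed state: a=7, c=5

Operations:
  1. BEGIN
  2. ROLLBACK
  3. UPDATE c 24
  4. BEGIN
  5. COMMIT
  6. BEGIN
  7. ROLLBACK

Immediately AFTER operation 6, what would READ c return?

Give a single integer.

Initial committed: {a=7, c=5}
Op 1: BEGIN: in_txn=True, pending={}
Op 2: ROLLBACK: discarded pending []; in_txn=False
Op 3: UPDATE c=24 (auto-commit; committed c=24)
Op 4: BEGIN: in_txn=True, pending={}
Op 5: COMMIT: merged [] into committed; committed now {a=7, c=24}
Op 6: BEGIN: in_txn=True, pending={}
After op 6: visible(c) = 24 (pending={}, committed={a=7, c=24})

Answer: 24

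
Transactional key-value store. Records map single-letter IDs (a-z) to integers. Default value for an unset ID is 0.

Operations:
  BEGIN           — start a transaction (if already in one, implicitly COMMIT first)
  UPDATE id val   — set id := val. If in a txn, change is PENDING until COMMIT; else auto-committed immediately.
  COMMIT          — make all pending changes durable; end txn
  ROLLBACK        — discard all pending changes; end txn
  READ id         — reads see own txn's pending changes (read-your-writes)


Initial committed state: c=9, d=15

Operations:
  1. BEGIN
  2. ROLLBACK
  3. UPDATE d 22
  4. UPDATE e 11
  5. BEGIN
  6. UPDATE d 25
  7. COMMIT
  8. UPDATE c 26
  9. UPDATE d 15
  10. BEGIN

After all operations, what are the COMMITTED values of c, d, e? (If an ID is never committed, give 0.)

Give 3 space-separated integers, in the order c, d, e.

Initial committed: {c=9, d=15}
Op 1: BEGIN: in_txn=True, pending={}
Op 2: ROLLBACK: discarded pending []; in_txn=False
Op 3: UPDATE d=22 (auto-commit; committed d=22)
Op 4: UPDATE e=11 (auto-commit; committed e=11)
Op 5: BEGIN: in_txn=True, pending={}
Op 6: UPDATE d=25 (pending; pending now {d=25})
Op 7: COMMIT: merged ['d'] into committed; committed now {c=9, d=25, e=11}
Op 8: UPDATE c=26 (auto-commit; committed c=26)
Op 9: UPDATE d=15 (auto-commit; committed d=15)
Op 10: BEGIN: in_txn=True, pending={}
Final committed: {c=26, d=15, e=11}

Answer: 26 15 11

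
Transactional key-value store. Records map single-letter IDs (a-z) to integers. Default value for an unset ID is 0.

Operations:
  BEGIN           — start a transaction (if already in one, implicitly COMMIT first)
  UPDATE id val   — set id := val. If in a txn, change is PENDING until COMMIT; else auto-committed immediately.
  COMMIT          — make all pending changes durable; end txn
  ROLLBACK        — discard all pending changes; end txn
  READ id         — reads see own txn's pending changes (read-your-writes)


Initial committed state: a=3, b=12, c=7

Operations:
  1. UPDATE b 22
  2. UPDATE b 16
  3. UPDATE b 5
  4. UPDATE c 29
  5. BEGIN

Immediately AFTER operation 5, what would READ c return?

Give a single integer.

Answer: 29

Derivation:
Initial committed: {a=3, b=12, c=7}
Op 1: UPDATE b=22 (auto-commit; committed b=22)
Op 2: UPDATE b=16 (auto-commit; committed b=16)
Op 3: UPDATE b=5 (auto-commit; committed b=5)
Op 4: UPDATE c=29 (auto-commit; committed c=29)
Op 5: BEGIN: in_txn=True, pending={}
After op 5: visible(c) = 29 (pending={}, committed={a=3, b=5, c=29})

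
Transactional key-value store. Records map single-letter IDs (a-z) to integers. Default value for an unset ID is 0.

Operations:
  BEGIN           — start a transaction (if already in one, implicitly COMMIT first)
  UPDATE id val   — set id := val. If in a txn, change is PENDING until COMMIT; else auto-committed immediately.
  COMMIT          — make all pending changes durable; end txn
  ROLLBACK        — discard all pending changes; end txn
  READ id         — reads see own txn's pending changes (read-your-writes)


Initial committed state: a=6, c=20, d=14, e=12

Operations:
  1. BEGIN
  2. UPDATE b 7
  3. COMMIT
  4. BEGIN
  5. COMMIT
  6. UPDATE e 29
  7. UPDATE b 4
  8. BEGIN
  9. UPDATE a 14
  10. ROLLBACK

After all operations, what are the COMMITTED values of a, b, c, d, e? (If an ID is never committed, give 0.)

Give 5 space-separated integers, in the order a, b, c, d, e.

Initial committed: {a=6, c=20, d=14, e=12}
Op 1: BEGIN: in_txn=True, pending={}
Op 2: UPDATE b=7 (pending; pending now {b=7})
Op 3: COMMIT: merged ['b'] into committed; committed now {a=6, b=7, c=20, d=14, e=12}
Op 4: BEGIN: in_txn=True, pending={}
Op 5: COMMIT: merged [] into committed; committed now {a=6, b=7, c=20, d=14, e=12}
Op 6: UPDATE e=29 (auto-commit; committed e=29)
Op 7: UPDATE b=4 (auto-commit; committed b=4)
Op 8: BEGIN: in_txn=True, pending={}
Op 9: UPDATE a=14 (pending; pending now {a=14})
Op 10: ROLLBACK: discarded pending ['a']; in_txn=False
Final committed: {a=6, b=4, c=20, d=14, e=29}

Answer: 6 4 20 14 29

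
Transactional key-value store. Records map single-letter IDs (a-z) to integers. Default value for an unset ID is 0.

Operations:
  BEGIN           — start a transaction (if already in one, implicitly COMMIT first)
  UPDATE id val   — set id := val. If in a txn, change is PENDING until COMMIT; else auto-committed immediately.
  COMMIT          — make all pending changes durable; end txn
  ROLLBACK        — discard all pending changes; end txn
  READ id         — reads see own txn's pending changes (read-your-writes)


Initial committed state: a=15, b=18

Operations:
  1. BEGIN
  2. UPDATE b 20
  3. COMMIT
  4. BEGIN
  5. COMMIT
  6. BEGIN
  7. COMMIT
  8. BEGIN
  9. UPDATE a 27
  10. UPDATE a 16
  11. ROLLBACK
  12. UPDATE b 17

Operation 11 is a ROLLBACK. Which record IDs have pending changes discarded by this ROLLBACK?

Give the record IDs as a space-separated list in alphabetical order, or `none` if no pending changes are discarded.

Answer: a

Derivation:
Initial committed: {a=15, b=18}
Op 1: BEGIN: in_txn=True, pending={}
Op 2: UPDATE b=20 (pending; pending now {b=20})
Op 3: COMMIT: merged ['b'] into committed; committed now {a=15, b=20}
Op 4: BEGIN: in_txn=True, pending={}
Op 5: COMMIT: merged [] into committed; committed now {a=15, b=20}
Op 6: BEGIN: in_txn=True, pending={}
Op 7: COMMIT: merged [] into committed; committed now {a=15, b=20}
Op 8: BEGIN: in_txn=True, pending={}
Op 9: UPDATE a=27 (pending; pending now {a=27})
Op 10: UPDATE a=16 (pending; pending now {a=16})
Op 11: ROLLBACK: discarded pending ['a']; in_txn=False
Op 12: UPDATE b=17 (auto-commit; committed b=17)
ROLLBACK at op 11 discards: ['a']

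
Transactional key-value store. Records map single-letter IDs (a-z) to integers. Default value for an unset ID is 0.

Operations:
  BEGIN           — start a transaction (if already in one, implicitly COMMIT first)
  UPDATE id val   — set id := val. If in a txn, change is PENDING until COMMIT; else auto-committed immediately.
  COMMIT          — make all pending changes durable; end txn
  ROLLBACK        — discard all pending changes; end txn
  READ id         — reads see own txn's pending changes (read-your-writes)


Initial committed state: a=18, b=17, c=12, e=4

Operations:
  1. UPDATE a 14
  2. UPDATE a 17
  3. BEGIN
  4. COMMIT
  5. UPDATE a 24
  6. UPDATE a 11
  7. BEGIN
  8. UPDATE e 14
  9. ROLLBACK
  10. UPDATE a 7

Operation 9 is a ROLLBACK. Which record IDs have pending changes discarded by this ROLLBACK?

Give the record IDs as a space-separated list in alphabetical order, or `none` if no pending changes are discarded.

Answer: e

Derivation:
Initial committed: {a=18, b=17, c=12, e=4}
Op 1: UPDATE a=14 (auto-commit; committed a=14)
Op 2: UPDATE a=17 (auto-commit; committed a=17)
Op 3: BEGIN: in_txn=True, pending={}
Op 4: COMMIT: merged [] into committed; committed now {a=17, b=17, c=12, e=4}
Op 5: UPDATE a=24 (auto-commit; committed a=24)
Op 6: UPDATE a=11 (auto-commit; committed a=11)
Op 7: BEGIN: in_txn=True, pending={}
Op 8: UPDATE e=14 (pending; pending now {e=14})
Op 9: ROLLBACK: discarded pending ['e']; in_txn=False
Op 10: UPDATE a=7 (auto-commit; committed a=7)
ROLLBACK at op 9 discards: ['e']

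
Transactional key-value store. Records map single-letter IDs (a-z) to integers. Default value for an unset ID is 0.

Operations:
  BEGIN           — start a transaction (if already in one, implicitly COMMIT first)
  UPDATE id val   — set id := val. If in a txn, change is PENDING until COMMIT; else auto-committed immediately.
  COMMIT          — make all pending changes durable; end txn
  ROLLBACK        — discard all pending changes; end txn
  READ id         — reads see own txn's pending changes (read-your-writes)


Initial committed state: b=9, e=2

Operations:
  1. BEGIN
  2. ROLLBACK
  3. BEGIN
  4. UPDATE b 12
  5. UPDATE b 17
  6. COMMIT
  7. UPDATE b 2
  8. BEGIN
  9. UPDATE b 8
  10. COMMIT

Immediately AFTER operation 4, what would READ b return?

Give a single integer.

Answer: 12

Derivation:
Initial committed: {b=9, e=2}
Op 1: BEGIN: in_txn=True, pending={}
Op 2: ROLLBACK: discarded pending []; in_txn=False
Op 3: BEGIN: in_txn=True, pending={}
Op 4: UPDATE b=12 (pending; pending now {b=12})
After op 4: visible(b) = 12 (pending={b=12}, committed={b=9, e=2})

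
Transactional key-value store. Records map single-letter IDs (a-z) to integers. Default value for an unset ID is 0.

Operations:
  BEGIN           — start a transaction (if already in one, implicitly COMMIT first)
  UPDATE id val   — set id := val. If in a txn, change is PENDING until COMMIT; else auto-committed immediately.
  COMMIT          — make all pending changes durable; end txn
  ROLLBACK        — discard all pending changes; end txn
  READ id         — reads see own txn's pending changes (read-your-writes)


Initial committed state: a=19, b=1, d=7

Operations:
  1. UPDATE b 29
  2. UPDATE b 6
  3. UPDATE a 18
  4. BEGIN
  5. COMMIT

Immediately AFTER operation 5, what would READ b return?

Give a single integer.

Initial committed: {a=19, b=1, d=7}
Op 1: UPDATE b=29 (auto-commit; committed b=29)
Op 2: UPDATE b=6 (auto-commit; committed b=6)
Op 3: UPDATE a=18 (auto-commit; committed a=18)
Op 4: BEGIN: in_txn=True, pending={}
Op 5: COMMIT: merged [] into committed; committed now {a=18, b=6, d=7}
After op 5: visible(b) = 6 (pending={}, committed={a=18, b=6, d=7})

Answer: 6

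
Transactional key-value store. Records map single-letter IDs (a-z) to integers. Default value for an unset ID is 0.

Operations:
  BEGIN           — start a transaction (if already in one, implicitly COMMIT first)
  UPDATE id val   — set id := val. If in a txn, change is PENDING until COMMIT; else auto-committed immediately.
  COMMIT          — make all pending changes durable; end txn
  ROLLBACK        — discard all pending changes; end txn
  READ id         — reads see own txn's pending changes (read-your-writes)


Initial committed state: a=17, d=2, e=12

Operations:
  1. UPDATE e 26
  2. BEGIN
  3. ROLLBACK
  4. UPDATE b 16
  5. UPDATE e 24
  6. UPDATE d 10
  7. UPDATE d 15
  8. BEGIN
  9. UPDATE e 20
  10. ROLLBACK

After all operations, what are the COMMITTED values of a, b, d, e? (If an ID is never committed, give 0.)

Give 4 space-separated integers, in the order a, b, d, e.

Answer: 17 16 15 24

Derivation:
Initial committed: {a=17, d=2, e=12}
Op 1: UPDATE e=26 (auto-commit; committed e=26)
Op 2: BEGIN: in_txn=True, pending={}
Op 3: ROLLBACK: discarded pending []; in_txn=False
Op 4: UPDATE b=16 (auto-commit; committed b=16)
Op 5: UPDATE e=24 (auto-commit; committed e=24)
Op 6: UPDATE d=10 (auto-commit; committed d=10)
Op 7: UPDATE d=15 (auto-commit; committed d=15)
Op 8: BEGIN: in_txn=True, pending={}
Op 9: UPDATE e=20 (pending; pending now {e=20})
Op 10: ROLLBACK: discarded pending ['e']; in_txn=False
Final committed: {a=17, b=16, d=15, e=24}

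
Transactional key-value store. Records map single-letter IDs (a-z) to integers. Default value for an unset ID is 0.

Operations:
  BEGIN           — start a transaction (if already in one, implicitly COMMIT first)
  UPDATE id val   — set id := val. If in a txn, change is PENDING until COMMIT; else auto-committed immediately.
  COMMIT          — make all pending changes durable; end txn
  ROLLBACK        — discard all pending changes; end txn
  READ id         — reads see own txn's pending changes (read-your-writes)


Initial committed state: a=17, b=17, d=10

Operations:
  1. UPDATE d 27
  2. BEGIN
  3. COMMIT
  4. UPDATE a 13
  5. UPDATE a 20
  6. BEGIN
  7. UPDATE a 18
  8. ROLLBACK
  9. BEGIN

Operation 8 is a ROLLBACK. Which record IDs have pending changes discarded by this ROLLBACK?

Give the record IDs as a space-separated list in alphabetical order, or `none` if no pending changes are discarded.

Answer: a

Derivation:
Initial committed: {a=17, b=17, d=10}
Op 1: UPDATE d=27 (auto-commit; committed d=27)
Op 2: BEGIN: in_txn=True, pending={}
Op 3: COMMIT: merged [] into committed; committed now {a=17, b=17, d=27}
Op 4: UPDATE a=13 (auto-commit; committed a=13)
Op 5: UPDATE a=20 (auto-commit; committed a=20)
Op 6: BEGIN: in_txn=True, pending={}
Op 7: UPDATE a=18 (pending; pending now {a=18})
Op 8: ROLLBACK: discarded pending ['a']; in_txn=False
Op 9: BEGIN: in_txn=True, pending={}
ROLLBACK at op 8 discards: ['a']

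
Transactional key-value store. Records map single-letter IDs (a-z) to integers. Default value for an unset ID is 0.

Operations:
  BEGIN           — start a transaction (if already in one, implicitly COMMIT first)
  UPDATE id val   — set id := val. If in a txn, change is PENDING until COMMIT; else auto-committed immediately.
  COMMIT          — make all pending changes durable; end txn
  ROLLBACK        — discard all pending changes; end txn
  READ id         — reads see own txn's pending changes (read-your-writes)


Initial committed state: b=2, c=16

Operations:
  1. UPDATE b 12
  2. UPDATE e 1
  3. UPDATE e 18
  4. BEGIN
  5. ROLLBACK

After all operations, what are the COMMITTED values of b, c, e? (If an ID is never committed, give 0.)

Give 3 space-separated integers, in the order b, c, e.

Answer: 12 16 18

Derivation:
Initial committed: {b=2, c=16}
Op 1: UPDATE b=12 (auto-commit; committed b=12)
Op 2: UPDATE e=1 (auto-commit; committed e=1)
Op 3: UPDATE e=18 (auto-commit; committed e=18)
Op 4: BEGIN: in_txn=True, pending={}
Op 5: ROLLBACK: discarded pending []; in_txn=False
Final committed: {b=12, c=16, e=18}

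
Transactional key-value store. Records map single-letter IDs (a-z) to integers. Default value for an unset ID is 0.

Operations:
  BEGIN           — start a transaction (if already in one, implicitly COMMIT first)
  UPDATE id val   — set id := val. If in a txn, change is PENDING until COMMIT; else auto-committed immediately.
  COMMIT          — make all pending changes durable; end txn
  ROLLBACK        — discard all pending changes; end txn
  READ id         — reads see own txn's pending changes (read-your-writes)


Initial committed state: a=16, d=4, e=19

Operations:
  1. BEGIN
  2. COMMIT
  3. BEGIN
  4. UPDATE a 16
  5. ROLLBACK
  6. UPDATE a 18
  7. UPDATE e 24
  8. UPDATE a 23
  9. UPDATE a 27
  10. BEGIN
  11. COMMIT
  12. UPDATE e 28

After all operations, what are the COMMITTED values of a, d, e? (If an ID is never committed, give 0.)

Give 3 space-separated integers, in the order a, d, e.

Answer: 27 4 28

Derivation:
Initial committed: {a=16, d=4, e=19}
Op 1: BEGIN: in_txn=True, pending={}
Op 2: COMMIT: merged [] into committed; committed now {a=16, d=4, e=19}
Op 3: BEGIN: in_txn=True, pending={}
Op 4: UPDATE a=16 (pending; pending now {a=16})
Op 5: ROLLBACK: discarded pending ['a']; in_txn=False
Op 6: UPDATE a=18 (auto-commit; committed a=18)
Op 7: UPDATE e=24 (auto-commit; committed e=24)
Op 8: UPDATE a=23 (auto-commit; committed a=23)
Op 9: UPDATE a=27 (auto-commit; committed a=27)
Op 10: BEGIN: in_txn=True, pending={}
Op 11: COMMIT: merged [] into committed; committed now {a=27, d=4, e=24}
Op 12: UPDATE e=28 (auto-commit; committed e=28)
Final committed: {a=27, d=4, e=28}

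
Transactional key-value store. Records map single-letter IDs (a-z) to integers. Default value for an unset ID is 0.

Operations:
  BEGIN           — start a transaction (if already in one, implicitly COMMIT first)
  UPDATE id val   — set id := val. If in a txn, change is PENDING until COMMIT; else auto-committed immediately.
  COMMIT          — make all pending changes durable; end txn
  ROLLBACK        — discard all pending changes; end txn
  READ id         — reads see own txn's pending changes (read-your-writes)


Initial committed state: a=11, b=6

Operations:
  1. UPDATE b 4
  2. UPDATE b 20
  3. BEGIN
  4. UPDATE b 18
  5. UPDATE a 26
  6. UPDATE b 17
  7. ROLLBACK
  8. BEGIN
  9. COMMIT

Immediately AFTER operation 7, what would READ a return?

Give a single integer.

Initial committed: {a=11, b=6}
Op 1: UPDATE b=4 (auto-commit; committed b=4)
Op 2: UPDATE b=20 (auto-commit; committed b=20)
Op 3: BEGIN: in_txn=True, pending={}
Op 4: UPDATE b=18 (pending; pending now {b=18})
Op 5: UPDATE a=26 (pending; pending now {a=26, b=18})
Op 6: UPDATE b=17 (pending; pending now {a=26, b=17})
Op 7: ROLLBACK: discarded pending ['a', 'b']; in_txn=False
After op 7: visible(a) = 11 (pending={}, committed={a=11, b=20})

Answer: 11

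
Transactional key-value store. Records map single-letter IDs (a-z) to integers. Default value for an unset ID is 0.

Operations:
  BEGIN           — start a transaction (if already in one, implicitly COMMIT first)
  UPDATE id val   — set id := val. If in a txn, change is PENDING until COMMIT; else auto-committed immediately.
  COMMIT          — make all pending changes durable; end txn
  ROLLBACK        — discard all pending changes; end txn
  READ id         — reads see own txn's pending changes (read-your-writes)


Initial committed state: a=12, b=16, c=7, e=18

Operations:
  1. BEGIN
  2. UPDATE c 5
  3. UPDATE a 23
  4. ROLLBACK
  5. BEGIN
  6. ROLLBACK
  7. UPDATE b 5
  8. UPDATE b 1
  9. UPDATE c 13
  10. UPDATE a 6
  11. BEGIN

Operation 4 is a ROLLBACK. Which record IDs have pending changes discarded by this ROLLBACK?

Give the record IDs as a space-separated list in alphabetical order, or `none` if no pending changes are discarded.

Initial committed: {a=12, b=16, c=7, e=18}
Op 1: BEGIN: in_txn=True, pending={}
Op 2: UPDATE c=5 (pending; pending now {c=5})
Op 3: UPDATE a=23 (pending; pending now {a=23, c=5})
Op 4: ROLLBACK: discarded pending ['a', 'c']; in_txn=False
Op 5: BEGIN: in_txn=True, pending={}
Op 6: ROLLBACK: discarded pending []; in_txn=False
Op 7: UPDATE b=5 (auto-commit; committed b=5)
Op 8: UPDATE b=1 (auto-commit; committed b=1)
Op 9: UPDATE c=13 (auto-commit; committed c=13)
Op 10: UPDATE a=6 (auto-commit; committed a=6)
Op 11: BEGIN: in_txn=True, pending={}
ROLLBACK at op 4 discards: ['a', 'c']

Answer: a c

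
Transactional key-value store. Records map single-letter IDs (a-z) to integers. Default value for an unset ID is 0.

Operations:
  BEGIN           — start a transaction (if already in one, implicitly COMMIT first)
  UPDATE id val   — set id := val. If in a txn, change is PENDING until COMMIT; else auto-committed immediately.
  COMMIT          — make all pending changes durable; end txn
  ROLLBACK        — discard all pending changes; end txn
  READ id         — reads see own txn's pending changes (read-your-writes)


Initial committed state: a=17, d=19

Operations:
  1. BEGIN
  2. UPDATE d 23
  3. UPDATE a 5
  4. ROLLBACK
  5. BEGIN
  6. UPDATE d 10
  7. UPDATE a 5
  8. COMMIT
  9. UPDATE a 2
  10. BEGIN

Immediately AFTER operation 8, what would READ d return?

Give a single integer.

Initial committed: {a=17, d=19}
Op 1: BEGIN: in_txn=True, pending={}
Op 2: UPDATE d=23 (pending; pending now {d=23})
Op 3: UPDATE a=5 (pending; pending now {a=5, d=23})
Op 4: ROLLBACK: discarded pending ['a', 'd']; in_txn=False
Op 5: BEGIN: in_txn=True, pending={}
Op 6: UPDATE d=10 (pending; pending now {d=10})
Op 7: UPDATE a=5 (pending; pending now {a=5, d=10})
Op 8: COMMIT: merged ['a', 'd'] into committed; committed now {a=5, d=10}
After op 8: visible(d) = 10 (pending={}, committed={a=5, d=10})

Answer: 10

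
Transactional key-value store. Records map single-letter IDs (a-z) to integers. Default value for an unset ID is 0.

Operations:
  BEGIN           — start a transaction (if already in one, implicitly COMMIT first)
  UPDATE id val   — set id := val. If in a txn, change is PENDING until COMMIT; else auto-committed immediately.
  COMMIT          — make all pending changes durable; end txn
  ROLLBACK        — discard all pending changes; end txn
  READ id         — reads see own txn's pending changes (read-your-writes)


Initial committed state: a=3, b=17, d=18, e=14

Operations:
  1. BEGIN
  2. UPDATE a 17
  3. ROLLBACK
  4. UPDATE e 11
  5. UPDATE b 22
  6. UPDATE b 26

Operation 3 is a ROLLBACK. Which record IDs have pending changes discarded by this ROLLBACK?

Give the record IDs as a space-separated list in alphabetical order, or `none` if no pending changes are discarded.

Initial committed: {a=3, b=17, d=18, e=14}
Op 1: BEGIN: in_txn=True, pending={}
Op 2: UPDATE a=17 (pending; pending now {a=17})
Op 3: ROLLBACK: discarded pending ['a']; in_txn=False
Op 4: UPDATE e=11 (auto-commit; committed e=11)
Op 5: UPDATE b=22 (auto-commit; committed b=22)
Op 6: UPDATE b=26 (auto-commit; committed b=26)
ROLLBACK at op 3 discards: ['a']

Answer: a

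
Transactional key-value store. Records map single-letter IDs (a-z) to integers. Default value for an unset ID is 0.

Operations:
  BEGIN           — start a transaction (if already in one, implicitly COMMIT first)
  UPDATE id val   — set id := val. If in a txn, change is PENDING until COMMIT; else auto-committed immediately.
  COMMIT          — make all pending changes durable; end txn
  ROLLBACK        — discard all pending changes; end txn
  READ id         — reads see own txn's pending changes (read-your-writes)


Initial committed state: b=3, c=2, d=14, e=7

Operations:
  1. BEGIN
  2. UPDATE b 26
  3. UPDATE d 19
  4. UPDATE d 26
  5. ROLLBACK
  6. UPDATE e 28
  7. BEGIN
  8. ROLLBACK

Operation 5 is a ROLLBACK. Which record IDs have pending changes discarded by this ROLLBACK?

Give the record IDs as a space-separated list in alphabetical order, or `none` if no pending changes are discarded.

Initial committed: {b=3, c=2, d=14, e=7}
Op 1: BEGIN: in_txn=True, pending={}
Op 2: UPDATE b=26 (pending; pending now {b=26})
Op 3: UPDATE d=19 (pending; pending now {b=26, d=19})
Op 4: UPDATE d=26 (pending; pending now {b=26, d=26})
Op 5: ROLLBACK: discarded pending ['b', 'd']; in_txn=False
Op 6: UPDATE e=28 (auto-commit; committed e=28)
Op 7: BEGIN: in_txn=True, pending={}
Op 8: ROLLBACK: discarded pending []; in_txn=False
ROLLBACK at op 5 discards: ['b', 'd']

Answer: b d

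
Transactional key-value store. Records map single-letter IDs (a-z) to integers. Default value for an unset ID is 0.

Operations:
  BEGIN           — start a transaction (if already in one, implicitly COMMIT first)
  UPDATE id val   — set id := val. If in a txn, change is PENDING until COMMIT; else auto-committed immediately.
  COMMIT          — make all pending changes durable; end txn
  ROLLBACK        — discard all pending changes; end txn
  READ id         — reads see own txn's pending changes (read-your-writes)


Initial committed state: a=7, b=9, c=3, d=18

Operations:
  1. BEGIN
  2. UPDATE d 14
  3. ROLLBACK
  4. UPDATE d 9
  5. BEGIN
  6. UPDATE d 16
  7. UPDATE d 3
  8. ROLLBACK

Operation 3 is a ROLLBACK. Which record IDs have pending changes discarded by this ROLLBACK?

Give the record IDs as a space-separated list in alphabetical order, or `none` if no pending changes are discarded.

Initial committed: {a=7, b=9, c=3, d=18}
Op 1: BEGIN: in_txn=True, pending={}
Op 2: UPDATE d=14 (pending; pending now {d=14})
Op 3: ROLLBACK: discarded pending ['d']; in_txn=False
Op 4: UPDATE d=9 (auto-commit; committed d=9)
Op 5: BEGIN: in_txn=True, pending={}
Op 6: UPDATE d=16 (pending; pending now {d=16})
Op 7: UPDATE d=3 (pending; pending now {d=3})
Op 8: ROLLBACK: discarded pending ['d']; in_txn=False
ROLLBACK at op 3 discards: ['d']

Answer: d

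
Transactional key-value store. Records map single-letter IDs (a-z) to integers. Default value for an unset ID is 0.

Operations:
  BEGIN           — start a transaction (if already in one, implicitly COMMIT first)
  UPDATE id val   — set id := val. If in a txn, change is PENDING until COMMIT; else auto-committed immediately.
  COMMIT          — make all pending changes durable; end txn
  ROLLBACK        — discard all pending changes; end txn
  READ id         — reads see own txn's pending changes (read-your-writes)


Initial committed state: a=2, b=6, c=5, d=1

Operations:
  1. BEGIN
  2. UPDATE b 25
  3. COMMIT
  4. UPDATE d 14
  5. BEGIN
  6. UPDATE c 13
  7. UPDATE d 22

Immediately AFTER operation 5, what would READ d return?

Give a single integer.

Answer: 14

Derivation:
Initial committed: {a=2, b=6, c=5, d=1}
Op 1: BEGIN: in_txn=True, pending={}
Op 2: UPDATE b=25 (pending; pending now {b=25})
Op 3: COMMIT: merged ['b'] into committed; committed now {a=2, b=25, c=5, d=1}
Op 4: UPDATE d=14 (auto-commit; committed d=14)
Op 5: BEGIN: in_txn=True, pending={}
After op 5: visible(d) = 14 (pending={}, committed={a=2, b=25, c=5, d=14})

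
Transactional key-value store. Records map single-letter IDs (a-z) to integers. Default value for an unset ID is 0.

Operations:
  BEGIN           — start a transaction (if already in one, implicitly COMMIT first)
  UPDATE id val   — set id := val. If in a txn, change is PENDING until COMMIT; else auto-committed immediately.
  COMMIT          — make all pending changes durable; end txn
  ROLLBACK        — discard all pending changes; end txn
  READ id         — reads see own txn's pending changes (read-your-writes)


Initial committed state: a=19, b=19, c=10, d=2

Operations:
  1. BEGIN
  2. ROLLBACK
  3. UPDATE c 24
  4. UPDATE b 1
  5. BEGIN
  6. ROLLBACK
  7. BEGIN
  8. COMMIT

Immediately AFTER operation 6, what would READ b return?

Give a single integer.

Answer: 1

Derivation:
Initial committed: {a=19, b=19, c=10, d=2}
Op 1: BEGIN: in_txn=True, pending={}
Op 2: ROLLBACK: discarded pending []; in_txn=False
Op 3: UPDATE c=24 (auto-commit; committed c=24)
Op 4: UPDATE b=1 (auto-commit; committed b=1)
Op 5: BEGIN: in_txn=True, pending={}
Op 6: ROLLBACK: discarded pending []; in_txn=False
After op 6: visible(b) = 1 (pending={}, committed={a=19, b=1, c=24, d=2})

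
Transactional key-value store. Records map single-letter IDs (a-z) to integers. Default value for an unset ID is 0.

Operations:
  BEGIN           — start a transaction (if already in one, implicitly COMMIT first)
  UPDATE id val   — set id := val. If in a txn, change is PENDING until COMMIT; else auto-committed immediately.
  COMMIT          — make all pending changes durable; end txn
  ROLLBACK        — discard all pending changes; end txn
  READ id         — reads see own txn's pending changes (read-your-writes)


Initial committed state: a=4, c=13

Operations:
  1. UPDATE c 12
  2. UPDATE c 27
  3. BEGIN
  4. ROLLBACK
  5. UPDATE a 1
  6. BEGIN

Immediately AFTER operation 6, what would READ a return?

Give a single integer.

Answer: 1

Derivation:
Initial committed: {a=4, c=13}
Op 1: UPDATE c=12 (auto-commit; committed c=12)
Op 2: UPDATE c=27 (auto-commit; committed c=27)
Op 3: BEGIN: in_txn=True, pending={}
Op 4: ROLLBACK: discarded pending []; in_txn=False
Op 5: UPDATE a=1 (auto-commit; committed a=1)
Op 6: BEGIN: in_txn=True, pending={}
After op 6: visible(a) = 1 (pending={}, committed={a=1, c=27})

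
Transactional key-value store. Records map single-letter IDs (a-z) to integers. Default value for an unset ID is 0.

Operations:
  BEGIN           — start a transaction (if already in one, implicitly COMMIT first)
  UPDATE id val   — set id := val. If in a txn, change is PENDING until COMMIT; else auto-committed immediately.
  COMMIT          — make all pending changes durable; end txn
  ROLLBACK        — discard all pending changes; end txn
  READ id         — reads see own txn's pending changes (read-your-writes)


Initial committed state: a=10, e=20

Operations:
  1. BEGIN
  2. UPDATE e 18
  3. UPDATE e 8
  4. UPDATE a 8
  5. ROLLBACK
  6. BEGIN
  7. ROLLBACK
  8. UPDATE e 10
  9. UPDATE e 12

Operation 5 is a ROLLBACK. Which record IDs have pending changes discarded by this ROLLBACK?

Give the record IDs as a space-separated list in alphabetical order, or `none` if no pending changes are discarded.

Initial committed: {a=10, e=20}
Op 1: BEGIN: in_txn=True, pending={}
Op 2: UPDATE e=18 (pending; pending now {e=18})
Op 3: UPDATE e=8 (pending; pending now {e=8})
Op 4: UPDATE a=8 (pending; pending now {a=8, e=8})
Op 5: ROLLBACK: discarded pending ['a', 'e']; in_txn=False
Op 6: BEGIN: in_txn=True, pending={}
Op 7: ROLLBACK: discarded pending []; in_txn=False
Op 8: UPDATE e=10 (auto-commit; committed e=10)
Op 9: UPDATE e=12 (auto-commit; committed e=12)
ROLLBACK at op 5 discards: ['a', 'e']

Answer: a e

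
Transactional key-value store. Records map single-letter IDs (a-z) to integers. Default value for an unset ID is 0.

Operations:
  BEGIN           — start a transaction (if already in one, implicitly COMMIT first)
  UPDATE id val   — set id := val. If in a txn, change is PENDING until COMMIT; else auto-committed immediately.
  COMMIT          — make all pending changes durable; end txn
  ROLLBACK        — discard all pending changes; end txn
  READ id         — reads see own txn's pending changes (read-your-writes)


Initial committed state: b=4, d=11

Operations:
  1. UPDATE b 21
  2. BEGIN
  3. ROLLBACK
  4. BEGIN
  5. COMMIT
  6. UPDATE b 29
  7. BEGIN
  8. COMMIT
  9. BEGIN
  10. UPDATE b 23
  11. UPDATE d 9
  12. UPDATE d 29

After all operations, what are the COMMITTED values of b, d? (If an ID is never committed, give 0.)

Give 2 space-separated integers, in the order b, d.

Answer: 29 11

Derivation:
Initial committed: {b=4, d=11}
Op 1: UPDATE b=21 (auto-commit; committed b=21)
Op 2: BEGIN: in_txn=True, pending={}
Op 3: ROLLBACK: discarded pending []; in_txn=False
Op 4: BEGIN: in_txn=True, pending={}
Op 5: COMMIT: merged [] into committed; committed now {b=21, d=11}
Op 6: UPDATE b=29 (auto-commit; committed b=29)
Op 7: BEGIN: in_txn=True, pending={}
Op 8: COMMIT: merged [] into committed; committed now {b=29, d=11}
Op 9: BEGIN: in_txn=True, pending={}
Op 10: UPDATE b=23 (pending; pending now {b=23})
Op 11: UPDATE d=9 (pending; pending now {b=23, d=9})
Op 12: UPDATE d=29 (pending; pending now {b=23, d=29})
Final committed: {b=29, d=11}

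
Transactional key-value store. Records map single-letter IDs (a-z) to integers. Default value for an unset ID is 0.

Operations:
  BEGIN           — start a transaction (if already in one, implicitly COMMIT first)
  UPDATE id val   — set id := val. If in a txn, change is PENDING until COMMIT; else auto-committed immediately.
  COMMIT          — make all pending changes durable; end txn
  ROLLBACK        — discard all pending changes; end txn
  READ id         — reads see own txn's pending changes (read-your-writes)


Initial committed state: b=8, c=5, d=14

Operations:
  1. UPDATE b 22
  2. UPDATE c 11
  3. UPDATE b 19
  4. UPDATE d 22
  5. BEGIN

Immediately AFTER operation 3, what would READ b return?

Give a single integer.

Initial committed: {b=8, c=5, d=14}
Op 1: UPDATE b=22 (auto-commit; committed b=22)
Op 2: UPDATE c=11 (auto-commit; committed c=11)
Op 3: UPDATE b=19 (auto-commit; committed b=19)
After op 3: visible(b) = 19 (pending={}, committed={b=19, c=11, d=14})

Answer: 19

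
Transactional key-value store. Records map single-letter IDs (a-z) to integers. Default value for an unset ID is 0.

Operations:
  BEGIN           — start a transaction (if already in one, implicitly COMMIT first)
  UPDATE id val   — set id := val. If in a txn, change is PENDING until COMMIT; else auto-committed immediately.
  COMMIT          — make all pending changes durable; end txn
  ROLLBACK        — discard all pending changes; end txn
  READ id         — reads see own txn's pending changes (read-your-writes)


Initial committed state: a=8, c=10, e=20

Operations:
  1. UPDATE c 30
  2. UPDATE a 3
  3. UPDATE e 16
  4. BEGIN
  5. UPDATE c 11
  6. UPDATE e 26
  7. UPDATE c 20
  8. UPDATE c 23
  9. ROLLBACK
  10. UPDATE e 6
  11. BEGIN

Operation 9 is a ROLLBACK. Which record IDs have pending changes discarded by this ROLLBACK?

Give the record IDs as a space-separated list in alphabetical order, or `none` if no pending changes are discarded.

Answer: c e

Derivation:
Initial committed: {a=8, c=10, e=20}
Op 1: UPDATE c=30 (auto-commit; committed c=30)
Op 2: UPDATE a=3 (auto-commit; committed a=3)
Op 3: UPDATE e=16 (auto-commit; committed e=16)
Op 4: BEGIN: in_txn=True, pending={}
Op 5: UPDATE c=11 (pending; pending now {c=11})
Op 6: UPDATE e=26 (pending; pending now {c=11, e=26})
Op 7: UPDATE c=20 (pending; pending now {c=20, e=26})
Op 8: UPDATE c=23 (pending; pending now {c=23, e=26})
Op 9: ROLLBACK: discarded pending ['c', 'e']; in_txn=False
Op 10: UPDATE e=6 (auto-commit; committed e=6)
Op 11: BEGIN: in_txn=True, pending={}
ROLLBACK at op 9 discards: ['c', 'e']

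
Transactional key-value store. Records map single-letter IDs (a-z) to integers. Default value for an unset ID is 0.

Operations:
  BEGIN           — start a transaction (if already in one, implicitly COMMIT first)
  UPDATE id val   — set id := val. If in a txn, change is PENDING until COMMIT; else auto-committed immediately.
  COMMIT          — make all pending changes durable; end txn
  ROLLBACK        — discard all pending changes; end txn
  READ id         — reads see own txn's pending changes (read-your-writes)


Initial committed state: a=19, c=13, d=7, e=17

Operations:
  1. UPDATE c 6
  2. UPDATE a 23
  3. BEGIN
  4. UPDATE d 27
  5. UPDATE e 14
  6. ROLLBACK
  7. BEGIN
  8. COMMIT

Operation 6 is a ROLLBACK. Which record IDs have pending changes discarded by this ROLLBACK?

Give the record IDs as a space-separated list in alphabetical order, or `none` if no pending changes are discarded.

Answer: d e

Derivation:
Initial committed: {a=19, c=13, d=7, e=17}
Op 1: UPDATE c=6 (auto-commit; committed c=6)
Op 2: UPDATE a=23 (auto-commit; committed a=23)
Op 3: BEGIN: in_txn=True, pending={}
Op 4: UPDATE d=27 (pending; pending now {d=27})
Op 5: UPDATE e=14 (pending; pending now {d=27, e=14})
Op 6: ROLLBACK: discarded pending ['d', 'e']; in_txn=False
Op 7: BEGIN: in_txn=True, pending={}
Op 8: COMMIT: merged [] into committed; committed now {a=23, c=6, d=7, e=17}
ROLLBACK at op 6 discards: ['d', 'e']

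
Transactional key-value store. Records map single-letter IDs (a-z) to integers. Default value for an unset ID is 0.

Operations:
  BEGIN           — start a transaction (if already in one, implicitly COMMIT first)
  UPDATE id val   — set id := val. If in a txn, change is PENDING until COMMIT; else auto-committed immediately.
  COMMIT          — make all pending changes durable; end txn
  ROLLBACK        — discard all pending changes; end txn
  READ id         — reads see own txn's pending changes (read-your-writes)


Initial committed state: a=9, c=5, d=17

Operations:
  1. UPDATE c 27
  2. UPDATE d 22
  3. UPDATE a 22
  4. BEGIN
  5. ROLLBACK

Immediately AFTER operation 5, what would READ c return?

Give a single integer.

Answer: 27

Derivation:
Initial committed: {a=9, c=5, d=17}
Op 1: UPDATE c=27 (auto-commit; committed c=27)
Op 2: UPDATE d=22 (auto-commit; committed d=22)
Op 3: UPDATE a=22 (auto-commit; committed a=22)
Op 4: BEGIN: in_txn=True, pending={}
Op 5: ROLLBACK: discarded pending []; in_txn=False
After op 5: visible(c) = 27 (pending={}, committed={a=22, c=27, d=22})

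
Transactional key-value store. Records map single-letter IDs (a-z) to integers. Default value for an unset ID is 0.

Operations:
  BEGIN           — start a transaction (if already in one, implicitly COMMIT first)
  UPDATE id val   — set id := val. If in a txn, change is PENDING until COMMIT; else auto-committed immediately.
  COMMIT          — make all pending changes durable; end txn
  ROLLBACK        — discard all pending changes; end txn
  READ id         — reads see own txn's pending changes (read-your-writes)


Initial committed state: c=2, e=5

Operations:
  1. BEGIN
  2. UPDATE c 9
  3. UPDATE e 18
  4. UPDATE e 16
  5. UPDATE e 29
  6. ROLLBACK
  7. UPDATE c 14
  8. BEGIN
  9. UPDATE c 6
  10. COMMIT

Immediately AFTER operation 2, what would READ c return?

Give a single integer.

Initial committed: {c=2, e=5}
Op 1: BEGIN: in_txn=True, pending={}
Op 2: UPDATE c=9 (pending; pending now {c=9})
After op 2: visible(c) = 9 (pending={c=9}, committed={c=2, e=5})

Answer: 9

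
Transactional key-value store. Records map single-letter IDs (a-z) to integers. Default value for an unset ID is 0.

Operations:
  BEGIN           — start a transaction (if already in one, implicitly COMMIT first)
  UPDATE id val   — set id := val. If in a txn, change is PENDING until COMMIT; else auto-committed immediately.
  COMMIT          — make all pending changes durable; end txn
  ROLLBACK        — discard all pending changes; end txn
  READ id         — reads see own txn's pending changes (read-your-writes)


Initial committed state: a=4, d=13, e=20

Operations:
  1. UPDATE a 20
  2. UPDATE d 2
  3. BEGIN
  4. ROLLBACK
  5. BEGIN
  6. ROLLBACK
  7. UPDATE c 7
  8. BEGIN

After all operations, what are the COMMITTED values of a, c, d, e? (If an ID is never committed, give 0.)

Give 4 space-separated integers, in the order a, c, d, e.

Initial committed: {a=4, d=13, e=20}
Op 1: UPDATE a=20 (auto-commit; committed a=20)
Op 2: UPDATE d=2 (auto-commit; committed d=2)
Op 3: BEGIN: in_txn=True, pending={}
Op 4: ROLLBACK: discarded pending []; in_txn=False
Op 5: BEGIN: in_txn=True, pending={}
Op 6: ROLLBACK: discarded pending []; in_txn=False
Op 7: UPDATE c=7 (auto-commit; committed c=7)
Op 8: BEGIN: in_txn=True, pending={}
Final committed: {a=20, c=7, d=2, e=20}

Answer: 20 7 2 20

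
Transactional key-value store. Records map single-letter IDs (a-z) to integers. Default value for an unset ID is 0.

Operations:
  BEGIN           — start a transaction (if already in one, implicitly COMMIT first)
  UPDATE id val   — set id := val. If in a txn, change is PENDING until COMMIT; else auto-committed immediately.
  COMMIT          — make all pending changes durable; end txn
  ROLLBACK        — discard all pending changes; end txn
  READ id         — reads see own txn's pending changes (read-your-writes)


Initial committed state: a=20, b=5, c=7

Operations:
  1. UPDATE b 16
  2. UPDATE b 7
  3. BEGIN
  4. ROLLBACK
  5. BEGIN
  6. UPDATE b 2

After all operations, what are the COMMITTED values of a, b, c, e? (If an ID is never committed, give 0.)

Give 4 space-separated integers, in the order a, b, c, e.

Answer: 20 7 7 0

Derivation:
Initial committed: {a=20, b=5, c=7}
Op 1: UPDATE b=16 (auto-commit; committed b=16)
Op 2: UPDATE b=7 (auto-commit; committed b=7)
Op 3: BEGIN: in_txn=True, pending={}
Op 4: ROLLBACK: discarded pending []; in_txn=False
Op 5: BEGIN: in_txn=True, pending={}
Op 6: UPDATE b=2 (pending; pending now {b=2})
Final committed: {a=20, b=7, c=7}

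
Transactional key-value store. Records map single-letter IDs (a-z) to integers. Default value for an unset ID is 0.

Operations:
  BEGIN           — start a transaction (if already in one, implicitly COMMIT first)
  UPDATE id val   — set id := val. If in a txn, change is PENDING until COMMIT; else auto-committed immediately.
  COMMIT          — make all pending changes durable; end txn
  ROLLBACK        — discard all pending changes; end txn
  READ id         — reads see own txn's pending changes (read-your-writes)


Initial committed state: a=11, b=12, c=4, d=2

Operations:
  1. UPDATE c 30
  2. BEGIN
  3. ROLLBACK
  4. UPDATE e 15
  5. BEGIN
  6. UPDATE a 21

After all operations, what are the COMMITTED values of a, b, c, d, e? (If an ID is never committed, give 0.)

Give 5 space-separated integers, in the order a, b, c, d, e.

Answer: 11 12 30 2 15

Derivation:
Initial committed: {a=11, b=12, c=4, d=2}
Op 1: UPDATE c=30 (auto-commit; committed c=30)
Op 2: BEGIN: in_txn=True, pending={}
Op 3: ROLLBACK: discarded pending []; in_txn=False
Op 4: UPDATE e=15 (auto-commit; committed e=15)
Op 5: BEGIN: in_txn=True, pending={}
Op 6: UPDATE a=21 (pending; pending now {a=21})
Final committed: {a=11, b=12, c=30, d=2, e=15}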